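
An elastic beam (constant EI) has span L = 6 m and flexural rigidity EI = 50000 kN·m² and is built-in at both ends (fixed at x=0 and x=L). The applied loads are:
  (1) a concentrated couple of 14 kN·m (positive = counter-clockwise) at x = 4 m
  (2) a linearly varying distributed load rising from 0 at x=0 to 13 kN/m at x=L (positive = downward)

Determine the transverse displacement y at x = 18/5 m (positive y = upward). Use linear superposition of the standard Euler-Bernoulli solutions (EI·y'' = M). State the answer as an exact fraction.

Load 1 — applied couple M₀=14 kN·m at a=4 m (b=L-a=2):
  y_1 = (R_Ax³/6 - M_Ax²/2)/EI  [x≤a] with R_A=28/9, M_A=14/3 = ((28/9)·(18/5)³/6 - (14/3)·(18/5)²/2)/50000 = -189/1562500 m
Load 2 — triangular load w₀=13 kN/m (0→w₀ over full span):
  y_2 = -w₀x²(L-x)²(x+2L)/(120LEI) = -13·(18/5)²·(6-(18/5))²·((18/5)+2·6)/(120·6·50000) = -41067/97656250 m
Superposition: y = Σ y_i = -105759/195312500 m ≈ -0.000541 m

y(18/5) = -105759/195312500 m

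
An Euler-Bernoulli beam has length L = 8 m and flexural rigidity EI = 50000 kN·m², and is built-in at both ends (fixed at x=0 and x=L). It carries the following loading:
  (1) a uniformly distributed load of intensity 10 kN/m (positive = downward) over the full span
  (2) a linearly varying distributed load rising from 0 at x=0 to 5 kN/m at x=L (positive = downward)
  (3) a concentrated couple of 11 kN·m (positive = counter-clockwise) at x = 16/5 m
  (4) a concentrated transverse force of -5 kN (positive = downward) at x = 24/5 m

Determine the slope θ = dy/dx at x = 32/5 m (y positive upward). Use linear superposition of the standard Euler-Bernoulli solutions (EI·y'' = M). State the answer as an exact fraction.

Load 1 — uniform load w=10 kN/m over full span:
  θ_1 = -wx(L-x)(L-2x)/(12EI) = -10·(32/5)·(8-(32/5))·(8-2·(32/5))/(12·50000) = 64/78125 rad
Load 2 — triangular load w₀=5 kN/m (0→w₀ over full span):
  θ_2 = -w₀(2x(L-x)(L-2x)(x+2L)+x²(L-x)²)/(120LEI) = -5·(2·(32/5)·(8-(32/5))·(8-2·(32/5))·((32/5)+2·8)+(32/5)²·(8-(32/5))²)/(120·8·50000) = 256/1171875 rad
Load 3 — applied couple M₀=11 kN·m at a=16/5 m (b=L-a=24/5):
  θ_3 = (R_Ax²/2 - M_Ax - M₀(x-a))/EI  [x>a] with R_A=99/50, M_A=33/25 = ((99/50)·(32/5)²/2 - (33/25)·(32/5) - 11·((32/5)-(16/5)))/50000 = -121/1953125 rad
Load 4 — point force P=-5 kN at a=24/5 m (b=L-a=16/5):
  θ_4 = Pa²(L-x)(2bL-(3b+a)(L-x))/(2L³EI)  [x>a] = (-5)·(24/5)²·(8-(32/5))·(2·(16/5)·8-(3·(16/5)+(24/5))·(8-(32/5)))/(2·8³·50000) = -198/1953125 rad
Superposition: θ = Σ θ_i = 5123/5859375 rad ≈ 0.000874 rad

θ(32/5) = 5123/5859375 rad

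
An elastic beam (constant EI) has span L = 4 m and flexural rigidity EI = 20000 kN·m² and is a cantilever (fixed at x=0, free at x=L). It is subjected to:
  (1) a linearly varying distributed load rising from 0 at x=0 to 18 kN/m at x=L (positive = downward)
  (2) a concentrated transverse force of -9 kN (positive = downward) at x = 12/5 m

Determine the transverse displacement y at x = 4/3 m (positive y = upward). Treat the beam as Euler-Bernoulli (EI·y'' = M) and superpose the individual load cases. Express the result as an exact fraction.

y(4/3) = -704/253125 m

Load 1 — triangular load w₀=18 kN/m (0→w₀ over full span):
  y_1 = (w₀Lx³/12-w₀L²x²/6-w₀x⁵/(120L))/EI = (18·4·(4/3)³/12-18·4²·(4/3)²/6-18·(4/3)⁵/(120·4))/20000 = -902/253125 m
Load 2 — point force P=-9 kN at a=12/5 m (b=L-a=8/5):
  y_2 = -Px²(3a-x)/(6EI)  [x≤a] = -(-9)·(4/3)²·(3·(12/5)-(4/3))/(6·20000) = 22/28125 m
Superposition: y = Σ y_i = -704/253125 m ≈ -0.002781 m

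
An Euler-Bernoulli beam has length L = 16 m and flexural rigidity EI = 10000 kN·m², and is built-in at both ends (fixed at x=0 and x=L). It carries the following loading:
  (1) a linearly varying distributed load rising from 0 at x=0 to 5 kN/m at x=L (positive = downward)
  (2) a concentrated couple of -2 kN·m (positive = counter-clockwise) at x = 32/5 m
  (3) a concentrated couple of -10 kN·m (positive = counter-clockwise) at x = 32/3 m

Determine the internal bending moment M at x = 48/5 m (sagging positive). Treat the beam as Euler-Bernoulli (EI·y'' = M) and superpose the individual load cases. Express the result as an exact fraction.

Load 1 — triangular load w₀=5 kN/m (0→w₀ over full span):
  M_1 = 3w₀Lx/20 - w₀L²/30 - w₀x³/(6L) = 3·5·16·(48/5)/20 - 5·16²/30 - 5·(48/5)³/(6·16) = 1984/75 kN·m
Load 2 — applied couple M₀=-2 kN·m at a=32/5 m (b=L-a=48/5):
  M_2 = R_Ax - M_A - M₀  [x>a] with R_A=-9/50, M_A=-6/25 = (-9/50)·(48/5) - (-6/25) - (-2) = 64/125 kN·m
Load 3 — applied couple M₀=-10 kN·m at a=32/3 m (b=L-a=16/3):
  M_3 = R_Ax - M_A  [x≤a] with R_A=-5/6, M_A=-10/3 = (-5/6)·(48/5) - (-10/3) = -14/3 kN·m
Superposition: M = Σ M_i = 8362/375 kN·m ≈ 22.298667 kN·m

M(48/5) = 8362/375 kN·m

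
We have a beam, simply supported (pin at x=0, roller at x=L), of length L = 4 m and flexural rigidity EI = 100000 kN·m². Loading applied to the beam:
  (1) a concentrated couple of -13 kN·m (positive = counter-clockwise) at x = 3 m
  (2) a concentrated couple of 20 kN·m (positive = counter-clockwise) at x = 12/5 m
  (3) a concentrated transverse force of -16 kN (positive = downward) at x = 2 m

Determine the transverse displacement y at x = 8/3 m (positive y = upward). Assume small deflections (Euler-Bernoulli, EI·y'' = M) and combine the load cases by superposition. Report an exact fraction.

y(8/3) = 3143/13500000 m

Load 1 — applied couple M₀=-13 kN·m at a=3 m (b=L-a=1):
  y_1 = (M₀x³/(6L)+C₁x)/EI  [x≤a] with C₁=M₀(3b²-L²)/(6L)=169/24 = ((-13)·(8/3)³/(6·4)+(169/24)·(8/3))/100000 = 689/8100000 m
Load 2 — applied couple M₀=20 kN·m at a=12/5 m (b=L-a=8/5):
  y_2 = (M₀x³/(6L)-M₀(x-a)²/2+C₁x)/EI  [x>a] with C₁=M₀(3b²-L²)/(6L)=-104/15 = (20·(8/3)³/(6·4)-20·((8/3)-(12/5))²/2+(-104/15)·(8/3))/100000 = -43/1265625 m
Load 3 — point force P=-16 kN at a=2 m (b=L-a=2):
  y_3 = -Pa(L-x)(2Lx-a²-x²)/(6LEI)  [x>a] = -(-16)·2·(4-(8/3))·(2·4·(8/3)-2²-(8/3)²)/(6·4·100000) = 46/253125 m
Superposition: y = Σ y_i = 3143/13500000 m ≈ 0.000233 m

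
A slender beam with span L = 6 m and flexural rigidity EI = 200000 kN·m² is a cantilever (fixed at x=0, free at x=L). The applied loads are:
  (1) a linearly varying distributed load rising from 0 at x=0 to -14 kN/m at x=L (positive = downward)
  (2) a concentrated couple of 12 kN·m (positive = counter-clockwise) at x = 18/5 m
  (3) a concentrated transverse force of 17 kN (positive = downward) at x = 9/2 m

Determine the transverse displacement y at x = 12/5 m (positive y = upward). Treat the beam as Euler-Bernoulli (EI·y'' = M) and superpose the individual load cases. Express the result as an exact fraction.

Load 1 — triangular load w₀=-14 kN/m (0→w₀ over full span):
  y_1 = (w₀Lx³/12-w₀L²x²/6-w₀x⁵/(120L))/EI = ((-14)·6·(12/5)³/12-(-14)·6²·(12/5)²/6-(-14)·(12/5)⁵/(120·6))/200000 = 94878/48828125 m
Load 2 — applied couple M₀=12 kN·m at a=18/5 m (b=L-a=12/5):
  y_2 = M₀x²/(2EI)  [x≤a] = 12·(12/5)²/(2·200000) = 27/156250 m
Load 3 — point force P=17 kN at a=9/2 m (b=L-a=3/2):
  y_3 = -Px²(3a-x)/(6EI)  [x≤a] = -17·(12/5)²·(3·(9/2)-(12/5))/(6·200000) = -5661/6250000 m
Superposition: y = Σ y_i = 945423/781250000 m ≈ 0.001210 m

y(12/5) = 945423/781250000 m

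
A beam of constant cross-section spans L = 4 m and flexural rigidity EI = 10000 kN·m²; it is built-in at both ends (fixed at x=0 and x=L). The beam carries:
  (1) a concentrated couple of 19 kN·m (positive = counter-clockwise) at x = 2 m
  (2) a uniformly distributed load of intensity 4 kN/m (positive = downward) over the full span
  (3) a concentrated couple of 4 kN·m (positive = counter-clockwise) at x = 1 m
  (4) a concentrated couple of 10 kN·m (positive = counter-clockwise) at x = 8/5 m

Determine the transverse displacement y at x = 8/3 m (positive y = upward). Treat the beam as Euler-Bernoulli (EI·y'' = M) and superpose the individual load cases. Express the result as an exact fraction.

y(8/3) = 211/1518750 m

Load 1 — applied couple M₀=19 kN·m at a=2 m (b=L-a=2):
  y_1 = (R_Ax³/6 - M_Ax²/2 - M₀(x-a)²/2)/EI  [x>a] with R_A=57/8, M_A=19/4 = ((57/8)·(8/3)³/6 - (19/4)·(8/3)²/2 - 19·((8/3)-2)²/2)/10000 = 19/135000 m
Load 2 — uniform load w=4 kN/m over full span:
  y_2 = -wx²(L-x)²/(24EI) = -4·(8/3)²·(4-(8/3))²/(24·10000) = -32/151875 m
Load 3 — applied couple M₀=4 kN·m at a=1 m (b=L-a=3):
  y_3 = (R_Ax³/6 - M_Ax²/2 - M₀(x-a)²/2)/EI  [x>a] with R_A=9/8, M_A=-3/4 = ((9/8)·(8/3)³/6 - (-3/4)·(8/3)²/2 - 4·((8/3)-1)²/2)/10000 = 1/15000 m
Load 4 — applied couple M₀=10 kN·m at a=8/5 m (b=L-a=12/5):
  y_4 = (R_Ax³/6 - M_Ax²/2 - M₀(x-a)²/2)/EI  [x>a] with R_A=18/5, M_A=6/5 = ((18/5)·(8/3)³/6 - (6/5)·(8/3)²/2 - 10·((8/3)-(8/5))²/2)/10000 = 4/28125 m
Superposition: y = Σ y_i = 211/1518750 m ≈ 0.000139 m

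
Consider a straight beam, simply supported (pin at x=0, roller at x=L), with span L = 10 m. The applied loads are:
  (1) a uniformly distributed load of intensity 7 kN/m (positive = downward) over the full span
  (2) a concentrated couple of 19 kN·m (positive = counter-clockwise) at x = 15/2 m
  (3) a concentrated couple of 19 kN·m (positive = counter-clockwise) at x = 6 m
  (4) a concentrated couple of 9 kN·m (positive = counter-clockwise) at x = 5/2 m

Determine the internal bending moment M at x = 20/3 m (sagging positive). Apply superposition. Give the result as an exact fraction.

Load 1 — uniform load w=7 kN/m over full span:
  M_1 = wx(L-x)/2 = 7·(20/3)·(10-(20/3))/2 = 700/9 kN·m
Load 2 — applied couple M₀=19 kN·m at a=15/2 m (b=L-a=5/2):
  M_2 = M₀x/L  [x≤a] = 19·(20/3)/10 = 38/3 kN·m
Load 3 — applied couple M₀=19 kN·m at a=6 m (b=L-a=4):
  M_3 = M₀x/L - M₀  [x>a] = 19·(20/3)/10 - 19 = -19/3 kN·m
Load 4 — applied couple M₀=9 kN·m at a=5/2 m (b=L-a=15/2):
  M_4 = M₀x/L - M₀  [x>a] = 9·(20/3)/10 - 9 = -3 kN·m
Superposition: M = Σ M_i = 730/9 kN·m ≈ 81.111111 kN·m

M(20/3) = 730/9 kN·m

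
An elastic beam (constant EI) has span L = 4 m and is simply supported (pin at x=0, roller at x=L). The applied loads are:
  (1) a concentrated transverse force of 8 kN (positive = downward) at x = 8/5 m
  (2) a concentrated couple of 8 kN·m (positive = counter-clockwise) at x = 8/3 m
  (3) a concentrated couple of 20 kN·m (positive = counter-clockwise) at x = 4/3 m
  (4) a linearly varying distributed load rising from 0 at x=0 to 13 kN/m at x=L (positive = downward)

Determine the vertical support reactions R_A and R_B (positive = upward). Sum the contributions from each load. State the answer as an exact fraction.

R_A = 307/15 kN, R_B = 203/15 kN

Load 1 — point force P=8 kN at a=8/5 m (b=L-a=12/5):
  R_A = Pb/L = 8·(12/5)/4 = 24/5 kN
  R_B = Pa/L = 8·(8/5)/4 = 16/5 kN
Load 2 — applied couple M₀=8 kN·m at a=8/3 m (b=L-a=4/3):
  R_A = M₀/L = 8/4 = 2 kN
  R_B = -M₀/L = -8/4 = -2 kN
Load 3 — applied couple M₀=20 kN·m at a=4/3 m (b=L-a=8/3):
  R_A = M₀/L = 20/4 = 5 kN
  R_B = -M₀/L = -20/4 = -5 kN
Load 4 — triangular load w₀=13 kN/m (0→w₀ over full span):
  R_A = w₀L/6 = 13·4/6 = 26/3 kN
  R_B = w₀L/3 = 13·4/3 = 52/3 kN
Superposition: R_A = 307/15 kN, R_B = 203/15 kN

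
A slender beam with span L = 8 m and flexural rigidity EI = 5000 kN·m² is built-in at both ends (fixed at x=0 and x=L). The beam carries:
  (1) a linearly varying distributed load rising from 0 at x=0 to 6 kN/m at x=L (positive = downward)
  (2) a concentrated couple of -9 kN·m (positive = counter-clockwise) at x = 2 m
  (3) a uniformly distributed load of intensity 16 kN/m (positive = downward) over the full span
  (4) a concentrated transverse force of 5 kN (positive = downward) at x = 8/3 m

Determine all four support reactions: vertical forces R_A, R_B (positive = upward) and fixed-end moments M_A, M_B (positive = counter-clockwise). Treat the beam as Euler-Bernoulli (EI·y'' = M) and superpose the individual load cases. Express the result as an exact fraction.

Load 1 — triangular load w₀=6 kN/m (0→w₀ over full span):
  R_A = 3w₀L/20 = 3·6·8/20 = 36/5 kN
  M_A = w₀L²/30 = 6·8²/30 = 64/5 kN·m
  R_B = 7w₀L/20 = 7·6·8/20 = 84/5 kN
  M_B = -w₀L²/20 = -6·8²/20 = -96/5 kN·m
Load 2 — applied couple M₀=-9 kN·m at a=2 m (b=L-a=6):
  R_A = 6M₀ab/L³ = 6·(-9)·2·6/8³ = -81/64 kN
  M_A = M₀b(2a-b)/L² = (-9)·6·(2·2-6)/8² = 27/16 kN·m
  R_B = -6M₀ab/L³ = -6·(-9)·2·6/8³ = 81/64 kN
  M_B = M₀a(2b-a)/L² = (-9)·2·(2·6-2)/8² = -45/16 kN·m
Load 3 — uniform load w=16 kN/m over full span:
  R_A = wL/2 = 16·8/2 = 64 kN
  M_A = wL²/12 = 16·8²/12 = 256/3 kN·m
  R_B = wL/2 = 16·8/2 = 64 kN
  M_B = -wL²/12 = -16·8²/12 = -256/3 kN·m
Load 4 — point force P=5 kN at a=8/3 m (b=L-a=16/3):
  R_A = Pb²(3a+b)/L³ = 5·(16/3)²·(3·(8/3)+(16/3))/8³ = 100/27 kN
  M_A = Pab²/L² = 5·(8/3)·(16/3)²/8² = 160/27 kN·m
  R_B = Pa²(a+3b)/L³ = 5·(8/3)²·((8/3)+3·(16/3))/8³ = 35/27 kN
  M_B = -Pa²b/L² = -5·(8/3)²·(16/3)/8² = -80/27 kN·m
Superposition: R_A = 636233/8640 kN, M_A = 228413/2160 kN·m, R_B = 720247/8640 kN, M_B = -238267/2160 kN·m

R_A = 636233/8640 kN, M_A = 228413/2160 kN·m, R_B = 720247/8640 kN, M_B = -238267/2160 kN·m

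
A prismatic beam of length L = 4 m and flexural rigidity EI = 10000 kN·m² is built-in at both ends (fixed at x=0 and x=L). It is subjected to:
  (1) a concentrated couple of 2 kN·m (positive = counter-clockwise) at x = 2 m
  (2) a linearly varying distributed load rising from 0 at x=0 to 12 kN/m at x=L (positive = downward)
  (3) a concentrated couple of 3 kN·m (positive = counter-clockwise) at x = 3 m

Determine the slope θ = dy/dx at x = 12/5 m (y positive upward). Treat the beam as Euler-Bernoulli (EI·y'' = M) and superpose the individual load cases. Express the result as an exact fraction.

Load 1 — applied couple M₀=2 kN·m at a=2 m (b=L-a=2):
  θ_1 = (R_Ax²/2 - M_Ax - M₀(x-a))/EI  [x>a] with R_A=3/4, M_A=1/2 = ((3/4)·(12/5)²/2 - (1/2)·(12/5) - 2·((12/5)-2))/10000 = 1/62500 rad
Load 2 — triangular load w₀=12 kN/m (0→w₀ over full span):
  θ_2 = -w₀(2x(L-x)(L-2x)(x+2L)+x²(L-x)²)/(120LEI) = -12·(2·(12/5)·(4-(12/5))·(4-2·(12/5))·((12/5)+2·4)+(12/5)²·(4-(12/5))²)/(120·4·10000) = 48/390625 rad
Load 3 — applied couple M₀=3 kN·m at a=3 m (b=L-a=1):
  θ_3 = (R_Ax²/2 - M_Ax)/EI  [x≤a] with R_A=27/32, M_A=15/16 = ((27/32)·(12/5)²/2 - (15/16)·(12/5))/10000 = 9/500000 rad
Superposition: θ = Σ θ_i = 1961/12500000 rad ≈ 0.000157 rad

θ(12/5) = 1961/12500000 rad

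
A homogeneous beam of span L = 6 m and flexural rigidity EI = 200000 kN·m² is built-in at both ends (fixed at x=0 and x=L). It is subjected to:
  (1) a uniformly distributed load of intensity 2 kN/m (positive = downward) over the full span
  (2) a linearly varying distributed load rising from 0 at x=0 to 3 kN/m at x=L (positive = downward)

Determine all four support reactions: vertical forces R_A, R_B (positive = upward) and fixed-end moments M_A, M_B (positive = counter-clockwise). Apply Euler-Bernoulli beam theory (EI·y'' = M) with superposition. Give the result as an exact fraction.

R_A = 87/10 kN, M_A = 48/5 kN·m, R_B = 123/10 kN, M_B = -57/5 kN·m

Load 1 — uniform load w=2 kN/m over full span:
  R_A = wL/2 = 2·6/2 = 6 kN
  M_A = wL²/12 = 2·6²/12 = 6 kN·m
  R_B = wL/2 = 2·6/2 = 6 kN
  M_B = -wL²/12 = -2·6²/12 = -6 kN·m
Load 2 — triangular load w₀=3 kN/m (0→w₀ over full span):
  R_A = 3w₀L/20 = 3·3·6/20 = 27/10 kN
  M_A = w₀L²/30 = 3·6²/30 = 18/5 kN·m
  R_B = 7w₀L/20 = 7·3·6/20 = 63/10 kN
  M_B = -w₀L²/20 = -3·6²/20 = -27/5 kN·m
Superposition: R_A = 87/10 kN, M_A = 48/5 kN·m, R_B = 123/10 kN, M_B = -57/5 kN·m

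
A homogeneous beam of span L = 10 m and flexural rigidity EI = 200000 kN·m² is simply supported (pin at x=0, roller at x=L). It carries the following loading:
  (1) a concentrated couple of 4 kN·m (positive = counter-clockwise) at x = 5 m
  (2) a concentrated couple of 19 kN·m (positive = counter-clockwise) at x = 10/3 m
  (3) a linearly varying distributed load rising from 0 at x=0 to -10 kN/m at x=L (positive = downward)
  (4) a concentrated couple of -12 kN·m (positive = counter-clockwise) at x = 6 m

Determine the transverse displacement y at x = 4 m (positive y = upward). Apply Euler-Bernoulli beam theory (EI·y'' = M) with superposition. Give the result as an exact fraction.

Load 1 — applied couple M₀=4 kN·m at a=5 m (b=L-a=5):
  y_1 = (M₀x³/(6L)+C₁x)/EI  [x≤a] with C₁=M₀(3b²-L²)/(6L)=-5/3 = (4·4³/(6·10)+(-5/3)·4)/200000 = -3/250000 m
Load 2 — applied couple M₀=19 kN·m at a=10/3 m (b=L-a=20/3):
  y_2 = (M₀x³/(6L)-M₀(x-a)²/2+C₁x)/EI  [x>a] with C₁=M₀(3b²-L²)/(6L)=95/9 = (19·4³/(6·10)-19·(4-(10/3))²/2+(95/9)·4)/200000 = 437/1500000 m
Load 3 — triangular load w₀=-10 kN/m (0→w₀ over full span):
  y_3 = -w₀x(7L⁴-10L²x²+3x⁴)/(360LEI) = -(-10)·4·(7·10⁴-10·10²·4²+3·4⁴)/(360·10·200000) = 1141/375000 m
Load 4 — applied couple M₀=-12 kN·m at a=6 m (b=L-a=4):
  y_4 = (M₀x³/(6L)+C₁x)/EI  [x≤a] with C₁=M₀(3b²-L²)/(6L)=52/5 = ((-12)·4³/(6·10)+(52/5)·4)/200000 = 9/62500 m
Superposition: y = Σ y_i = 1733/500000 m ≈ 0.003466 m

y(4) = 1733/500000 m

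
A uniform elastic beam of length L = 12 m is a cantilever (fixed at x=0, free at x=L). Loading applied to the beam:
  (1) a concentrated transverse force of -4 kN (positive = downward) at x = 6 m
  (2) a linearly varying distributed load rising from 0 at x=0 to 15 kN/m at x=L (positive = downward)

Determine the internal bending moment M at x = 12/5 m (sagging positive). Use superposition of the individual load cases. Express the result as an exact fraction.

Load 1 — point force P=-4 kN at a=6 m (b=L-a=6):
  M_1 = -P(a-x)  [x≤a] = -(-4)·(6-(12/5)) = 72/5 kN·m
Load 2 — triangular load w₀=15 kN/m (0→w₀ over full span):
  M_2 = w₀Lx/2 - w₀L²/3 - w₀x³/(6L) = 15·12·(12/5)/2 - 15·12²/3 - 15·(12/5)³/(6·12) = -12672/25 kN·m
Superposition: M = Σ M_i = -12312/25 kN·m ≈ -492.480000 kN·m

M(12/5) = -12312/25 kN·m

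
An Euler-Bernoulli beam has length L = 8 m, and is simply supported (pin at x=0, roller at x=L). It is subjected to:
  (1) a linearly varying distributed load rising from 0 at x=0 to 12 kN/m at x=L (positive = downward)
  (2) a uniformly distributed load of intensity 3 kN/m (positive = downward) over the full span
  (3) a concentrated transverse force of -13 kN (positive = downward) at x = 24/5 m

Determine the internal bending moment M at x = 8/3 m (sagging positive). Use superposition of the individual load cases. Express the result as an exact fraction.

M(8/3) = 6128/135 kN·m

Load 1 — triangular load w₀=12 kN/m (0→w₀ over full span):
  M_1 = w₀Lx/6 - w₀x³/(6L) = 12·8·(8/3)/6 - 12·(8/3)³/(6·8) = 1024/27 kN·m
Load 2 — uniform load w=3 kN/m over full span:
  M_2 = wx(L-x)/2 = 3·(8/3)·(8-(8/3))/2 = 64/3 kN·m
Load 3 — point force P=-13 kN at a=24/5 m (b=L-a=16/5):
  M_3 = Pbx/L  [x≤a] = (-13)·(16/5)·(8/3)/8 = -208/15 kN·m
Superposition: M = Σ M_i = 6128/135 kN·m ≈ 45.392593 kN·m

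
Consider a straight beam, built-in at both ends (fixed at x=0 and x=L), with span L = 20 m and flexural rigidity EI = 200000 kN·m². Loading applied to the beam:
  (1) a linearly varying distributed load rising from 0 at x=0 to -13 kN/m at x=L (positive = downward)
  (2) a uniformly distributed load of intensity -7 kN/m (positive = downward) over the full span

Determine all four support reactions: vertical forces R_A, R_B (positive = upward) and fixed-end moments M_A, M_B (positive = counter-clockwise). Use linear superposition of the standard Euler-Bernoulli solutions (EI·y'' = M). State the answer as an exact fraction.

Load 1 — triangular load w₀=-13 kN/m (0→w₀ over full span):
  R_A = 3w₀L/20 = 3·(-13)·20/20 = -39 kN
  M_A = w₀L²/30 = (-13)·20²/30 = -520/3 kN·m
  R_B = 7w₀L/20 = 7·(-13)·20/20 = -91 kN
  M_B = -w₀L²/20 = -(-13)·20²/20 = 260 kN·m
Load 2 — uniform load w=-7 kN/m over full span:
  R_A = wL/2 = (-7)·20/2 = -70 kN
  M_A = wL²/12 = (-7)·20²/12 = -700/3 kN·m
  R_B = wL/2 = (-7)·20/2 = -70 kN
  M_B = -wL²/12 = -(-7)·20²/12 = 700/3 kN·m
Superposition: R_A = -109 kN, M_A = -1220/3 kN·m, R_B = -161 kN, M_B = 1480/3 kN·m

R_A = -109 kN, M_A = -1220/3 kN·m, R_B = -161 kN, M_B = 1480/3 kN·m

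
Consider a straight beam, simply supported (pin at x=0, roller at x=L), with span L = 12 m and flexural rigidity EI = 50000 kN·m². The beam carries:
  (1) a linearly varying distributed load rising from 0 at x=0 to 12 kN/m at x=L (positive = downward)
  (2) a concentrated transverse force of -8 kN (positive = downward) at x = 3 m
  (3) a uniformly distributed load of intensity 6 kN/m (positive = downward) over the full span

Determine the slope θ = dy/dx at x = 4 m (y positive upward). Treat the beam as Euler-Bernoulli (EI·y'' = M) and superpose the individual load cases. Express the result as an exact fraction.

Load 1 — triangular load w₀=12 kN/m (0→w₀ over full span):
  θ_1 = -w₀(7L⁴-30L²x²+15x⁴)/(360LEI) = -12·(7·12⁴-30·12²·4²+15·4⁴)/(360·12·50000) = -208/46875 rad
Load 2 — point force P=-8 kN at a=3 m (b=L-a=9):
  θ_2 = -Pa(2L²-6Lx+3x²+a²)/(6LEI)  [x>a] = -(-8)·3·(2·12²-6·12·4+3·4²+3²)/(6·12·50000) = 19/50000 rad
Load 3 — uniform load w=6 kN/m over full span:
  θ_3 = -w(L³-6Lx²+4x³)/(24EI) = -6·(12³-6·12·4²+4·4³)/(24·50000) = -13/3125 rad
Superposition: θ = Σ θ_i = -6163/750000 rad ≈ -0.008217 rad

θ(4) = -6163/750000 rad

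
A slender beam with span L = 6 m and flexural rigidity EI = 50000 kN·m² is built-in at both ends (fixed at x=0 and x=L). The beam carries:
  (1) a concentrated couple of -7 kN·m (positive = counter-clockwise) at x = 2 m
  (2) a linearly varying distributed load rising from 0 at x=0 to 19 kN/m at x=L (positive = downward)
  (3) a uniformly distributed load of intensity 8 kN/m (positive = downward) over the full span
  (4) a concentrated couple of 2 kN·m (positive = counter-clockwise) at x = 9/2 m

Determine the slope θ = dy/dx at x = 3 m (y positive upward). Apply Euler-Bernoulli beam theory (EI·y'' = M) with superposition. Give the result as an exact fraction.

θ(3) = -93/2000000 rad

Load 1 — applied couple M₀=-7 kN·m at a=2 m (b=L-a=4):
  θ_1 = (R_Ax²/2 - M_Ax - M₀(x-a))/EI  [x>a] with R_A=-14/9, M_A=0 = ((-14/9)·3²/2 - 0·3 - (-7)·(3-2))/50000 = 0 rad
Load 2 — triangular load w₀=19 kN/m (0→w₀ over full span):
  θ_2 = -w₀(2x(L-x)(L-2x)(x+2L)+x²(L-x)²)/(120LEI) = -19·(2·3·(6-3)·(6-2·3)·(3+2·6)+3²·(6-3)²)/(120·6·50000) = -171/4000000 rad
Load 3 — uniform load w=8 kN/m over full span:
  θ_3 = -wx(L-x)(L-2x)/(12EI) = -8·3·(6-3)·(6-2·3)/(12·50000) = 0 rad
Load 4 — applied couple M₀=2 kN·m at a=9/2 m (b=L-a=3/2):
  θ_4 = (R_Ax²/2 - M_Ax)/EI  [x≤a] with R_A=3/8, M_A=5/8 = ((3/8)·3²/2 - (5/8)·3)/50000 = -3/800000 rad
Superposition: θ = Σ θ_i = -93/2000000 rad ≈ -0.000046 rad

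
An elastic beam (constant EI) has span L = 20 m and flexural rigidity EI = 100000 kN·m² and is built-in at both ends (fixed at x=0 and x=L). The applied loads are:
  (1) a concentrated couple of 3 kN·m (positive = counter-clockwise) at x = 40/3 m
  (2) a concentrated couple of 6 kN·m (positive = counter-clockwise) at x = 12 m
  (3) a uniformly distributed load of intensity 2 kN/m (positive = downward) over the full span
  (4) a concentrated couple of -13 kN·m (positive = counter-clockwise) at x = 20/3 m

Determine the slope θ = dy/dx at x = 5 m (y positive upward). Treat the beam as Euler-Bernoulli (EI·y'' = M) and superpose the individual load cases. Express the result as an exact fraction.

Load 1 — applied couple M₀=3 kN·m at a=40/3 m (b=L-a=20/3):
  θ_1 = (R_Ax²/2 - M_Ax)/EI  [x≤a] with R_A=1/5, M_A=1 = ((1/5)·5²/2 - 1·5)/100000 = -1/40000 rad
Load 2 — applied couple M₀=6 kN·m at a=12 m (b=L-a=8):
  θ_2 = (R_Ax²/2 - M_Ax)/EI  [x≤a] with R_A=54/125, M_A=48/25 = ((54/125)·5²/2 - (48/25)·5)/100000 = -21/500000 rad
Load 3 — uniform load w=2 kN/m over full span:
  θ_3 = -wx(L-x)(L-2x)/(12EI) = -2·5·(20-5)·(20-2·5)/(12·100000) = -1/800 rad
Load 4 — applied couple M₀=-13 kN·m at a=20/3 m (b=L-a=40/3):
  θ_4 = (R_Ax²/2 - M_Ax)/EI  [x≤a] with R_A=-13/15, M_A=0 = ((-13/15)·5²/2 - 0·5)/100000 = -13/120000 rad
Superposition: θ = Σ θ_i = -1069/750000 rad ≈ -0.001425 rad

θ(5) = -1069/750000 rad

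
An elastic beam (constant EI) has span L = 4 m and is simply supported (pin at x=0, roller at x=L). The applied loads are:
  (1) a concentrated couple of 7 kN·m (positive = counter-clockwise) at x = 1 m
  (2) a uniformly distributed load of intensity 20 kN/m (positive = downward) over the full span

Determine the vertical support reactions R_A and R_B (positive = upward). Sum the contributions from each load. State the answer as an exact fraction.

R_A = 167/4 kN, R_B = 153/4 kN

Load 1 — applied couple M₀=7 kN·m at a=1 m (b=L-a=3):
  R_A = M₀/L = 7/4 kN
  R_B = -M₀/L = -7/4 kN
Load 2 — uniform load w=20 kN/m over full span:
  R_A = wL/2 = 20·4/2 = 40 kN
  R_B = wL/2 = 20·4/2 = 40 kN
Superposition: R_A = 167/4 kN, R_B = 153/4 kN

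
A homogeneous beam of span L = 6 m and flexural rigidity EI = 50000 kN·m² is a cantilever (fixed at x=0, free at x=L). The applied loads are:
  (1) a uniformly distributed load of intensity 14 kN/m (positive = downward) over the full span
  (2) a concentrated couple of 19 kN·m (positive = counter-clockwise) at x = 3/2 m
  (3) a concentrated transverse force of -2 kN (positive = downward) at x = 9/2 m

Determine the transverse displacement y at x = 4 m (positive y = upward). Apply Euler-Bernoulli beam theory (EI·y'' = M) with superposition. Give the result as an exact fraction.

y(4) = -1081/48000 m

Load 1 — uniform load w=14 kN/m over full span:
  y_1 = -wx²(x²-4Lx+6L²)/(24EI) = -14·4²·(4²-4·6·4+6·6²)/(24·50000) = -238/9375 m
Load 2 — applied couple M₀=19 kN·m at a=3/2 m (b=L-a=9/2):
  y_2 = M₀a(2x-a)/(2EI)  [x>a] = 19·(3/2)·(2·4-(3/2))/(2·50000) = 741/400000 m
Load 3 — point force P=-2 kN at a=9/2 m (b=L-a=3/2):
  y_3 = -Px²(3a-x)/(6EI)  [x≤a] = -(-2)·4²·(3·(9/2)-4)/(6·50000) = 19/18750 m
Superposition: y = Σ y_i = -1081/48000 m ≈ -0.022521 m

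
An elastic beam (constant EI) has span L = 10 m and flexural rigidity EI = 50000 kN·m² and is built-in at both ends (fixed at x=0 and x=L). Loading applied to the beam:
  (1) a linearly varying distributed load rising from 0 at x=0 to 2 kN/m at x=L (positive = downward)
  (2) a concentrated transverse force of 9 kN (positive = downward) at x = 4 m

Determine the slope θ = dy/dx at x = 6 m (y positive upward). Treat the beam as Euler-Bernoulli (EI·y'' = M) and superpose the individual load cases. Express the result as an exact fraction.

Load 1 — triangular load w₀=2 kN/m (0→w₀ over full span):
  θ_1 = -w₀(2x(L-x)(L-2x)(x+2L)+x²(L-x)²)/(120LEI) = -2·(2·6·(10-6)·(10-2·6)·(6+2·10)+6²·(10-6)²)/(120·10·50000) = 1/15625 rad
Load 2 — point force P=9 kN at a=4 m (b=L-a=6):
  θ_2 = Pa²(L-x)(2bL-(3b+a)(L-x))/(2L³EI)  [x>a] = 9·4²·(10-6)·(2·6·10-(3·6+4)·(10-6))/(2·10³·50000) = 72/390625 rad
Superposition: θ = Σ θ_i = 97/390625 rad ≈ 0.000248 rad

θ(6) = 97/390625 rad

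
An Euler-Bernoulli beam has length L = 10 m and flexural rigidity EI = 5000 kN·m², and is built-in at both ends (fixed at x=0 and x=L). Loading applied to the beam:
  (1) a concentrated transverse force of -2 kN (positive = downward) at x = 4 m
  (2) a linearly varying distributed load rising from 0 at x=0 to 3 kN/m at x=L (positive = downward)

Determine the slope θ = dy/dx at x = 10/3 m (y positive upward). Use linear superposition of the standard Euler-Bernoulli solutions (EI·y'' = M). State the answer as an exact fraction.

Load 1 — point force P=-2 kN at a=4 m (b=L-a=6):
  θ_1 = -Pb²x(2aL-(3a+b)x)/(2L³EI)  [x≤a] = -(-2)·6²·(10/3)·(2·4·10-(3·4+6)·(10/3))/(2·10³·5000) = 3/6250 rad
Load 2 — triangular load w₀=3 kN/m (0→w₀ over full span):
  θ_2 = -w₀(2x(L-x)(L-2x)(x+2L)+x²(L-x)²)/(120LEI) = -3·(2·(10/3)·(10-(10/3))·(10-2·(10/3))·((10/3)+2·10)+(10/3)²·(10-(10/3))²)/(120·10·5000) = -4/2025 rad
Superposition: θ = Σ θ_i = -757/506250 rad ≈ -0.001495 rad

θ(10/3) = -757/506250 rad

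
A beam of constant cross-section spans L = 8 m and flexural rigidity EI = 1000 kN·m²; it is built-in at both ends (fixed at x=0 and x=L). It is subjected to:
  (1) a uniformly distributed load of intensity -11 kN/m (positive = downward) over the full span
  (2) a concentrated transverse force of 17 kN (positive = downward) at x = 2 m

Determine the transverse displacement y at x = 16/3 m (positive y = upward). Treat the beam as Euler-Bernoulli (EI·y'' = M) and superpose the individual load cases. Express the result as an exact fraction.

y(16/3) = 953/12150 m

Load 1 — uniform load w=-11 kN/m over full span:
  y_1 = -wx²(L-x)²/(24EI) = -(-11)·(16/3)²·(8-(16/3))²/(24·1000) = 2816/30375 m
Load 2 — point force P=17 kN at a=2 m (b=L-a=6):
  y_2 = -Pa²(L-x)²(3bL-(3b+a)(L-x))/(6L³EI)  [x>a] = -17·2²·(8-(16/3))²·(3·6·8-(3·6+2)·(8-(16/3)))/(6·8³·1000) = -289/20250 m
Superposition: y = Σ y_i = 953/12150 m ≈ 0.078436 m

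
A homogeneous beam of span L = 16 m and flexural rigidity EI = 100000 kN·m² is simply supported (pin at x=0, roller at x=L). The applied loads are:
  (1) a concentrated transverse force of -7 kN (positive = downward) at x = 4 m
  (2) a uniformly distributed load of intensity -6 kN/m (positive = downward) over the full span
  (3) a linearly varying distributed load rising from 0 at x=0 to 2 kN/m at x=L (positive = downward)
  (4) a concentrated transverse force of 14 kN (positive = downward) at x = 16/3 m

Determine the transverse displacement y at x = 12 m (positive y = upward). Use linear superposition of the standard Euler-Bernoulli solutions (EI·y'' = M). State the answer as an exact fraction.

Load 1 — point force P=-7 kN at a=4 m (b=L-a=12):
  y_1 = -Pa(L-x)(2Lx-a²-x²)/(6LEI)  [x>a] = -(-7)·4·(16-12)·(2·16·12-4²-12²)/(6·16·100000) = 49/18750 m
Load 2 — uniform load w=-6 kN/m over full span:
  y_2 = -wx(L³-2Lx²+x³)/(24EI) = -(-6)·12·(16³-2·16·12²+12³)/(24·100000) = 114/3125 m
Load 3 — triangular load w₀=2 kN/m (0→w₀ over full span):
  y_3 = -w₀x(7L⁴-10L²x²+3x⁴)/(360LEI) = -2·12·(7·16⁴-10·16²·12²+3·12⁴)/(360·16·100000) = -119/18750 m
Load 4 — point force P=14 kN at a=16/3 m (b=L-a=32/3):
  y_4 = -Pa(L-x)(2Lx-a²-x²)/(6LEI)  [x>a] = -14·(16/3)·(16-12)·(2·16·12-(16/3)²-12²)/(6·16·100000) = -1666/253125 m
Superposition: y = Σ y_i = 6623/253125 m ≈ 0.026165 m

y(12) = 6623/253125 m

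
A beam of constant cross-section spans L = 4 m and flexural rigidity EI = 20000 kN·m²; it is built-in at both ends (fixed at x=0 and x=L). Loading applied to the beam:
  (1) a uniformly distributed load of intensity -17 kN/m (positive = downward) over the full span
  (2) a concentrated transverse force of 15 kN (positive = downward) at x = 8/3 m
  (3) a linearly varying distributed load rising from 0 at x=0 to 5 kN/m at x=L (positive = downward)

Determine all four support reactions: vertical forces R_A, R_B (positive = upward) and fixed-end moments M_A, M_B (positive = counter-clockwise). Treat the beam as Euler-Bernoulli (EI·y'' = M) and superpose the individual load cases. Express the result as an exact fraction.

Load 1 — uniform load w=-17 kN/m over full span:
  R_A = wL/2 = (-17)·4/2 = -34 kN
  M_A = wL²/12 = (-17)·4²/12 = -68/3 kN·m
  R_B = wL/2 = (-17)·4/2 = -34 kN
  M_B = -wL²/12 = -(-17)·4²/12 = 68/3 kN·m
Load 2 — point force P=15 kN at a=8/3 m (b=L-a=4/3):
  R_A = Pb²(3a+b)/L³ = 15·(4/3)²·(3·(8/3)+(4/3))/4³ = 35/9 kN
  M_A = Pab²/L² = 15·(8/3)·(4/3)²/4² = 40/9 kN·m
  R_B = Pa²(a+3b)/L³ = 15·(8/3)²·((8/3)+3·(4/3))/4³ = 100/9 kN
  M_B = -Pa²b/L² = -15·(8/3)²·(4/3)/4² = -80/9 kN·m
Load 3 — triangular load w₀=5 kN/m (0→w₀ over full span):
  R_A = 3w₀L/20 = 3·5·4/20 = 3 kN
  M_A = w₀L²/30 = 5·4²/30 = 8/3 kN·m
  R_B = 7w₀L/20 = 7·5·4/20 = 7 kN
  M_B = -w₀L²/20 = -5·4²/20 = -4 kN·m
Superposition: R_A = -244/9 kN, M_A = -140/9 kN·m, R_B = -143/9 kN, M_B = 88/9 kN·m

R_A = -244/9 kN, M_A = -140/9 kN·m, R_B = -143/9 kN, M_B = 88/9 kN·m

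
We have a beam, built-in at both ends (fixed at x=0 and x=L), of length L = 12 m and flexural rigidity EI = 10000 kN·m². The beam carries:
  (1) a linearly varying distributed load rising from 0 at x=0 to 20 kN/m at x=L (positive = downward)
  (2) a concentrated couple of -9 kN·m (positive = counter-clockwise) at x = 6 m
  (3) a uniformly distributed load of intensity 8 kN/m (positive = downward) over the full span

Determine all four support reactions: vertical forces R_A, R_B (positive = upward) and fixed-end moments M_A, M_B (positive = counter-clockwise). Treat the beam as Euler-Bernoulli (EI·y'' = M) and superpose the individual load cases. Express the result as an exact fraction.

Load 1 — triangular load w₀=20 kN/m (0→w₀ over full span):
  R_A = 3w₀L/20 = 3·20·12/20 = 36 kN
  M_A = w₀L²/30 = 20·12²/30 = 96 kN·m
  R_B = 7w₀L/20 = 7·20·12/20 = 84 kN
  M_B = -w₀L²/20 = -20·12²/20 = -144 kN·m
Load 2 — applied couple M₀=-9 kN·m at a=6 m (b=L-a=6):
  R_A = 6M₀ab/L³ = 6·(-9)·6·6/12³ = -9/8 kN
  M_A = M₀b(2a-b)/L² = (-9)·6·(2·6-6)/12² = -9/4 kN·m
  R_B = -6M₀ab/L³ = -6·(-9)·6·6/12³ = 9/8 kN
  M_B = M₀a(2b-a)/L² = (-9)·6·(2·6-6)/12² = -9/4 kN·m
Load 3 — uniform load w=8 kN/m over full span:
  R_A = wL/2 = 8·12/2 = 48 kN
  M_A = wL²/12 = 8·12²/12 = 96 kN·m
  R_B = wL/2 = 8·12/2 = 48 kN
  M_B = -wL²/12 = -8·12²/12 = -96 kN·m
Superposition: R_A = 663/8 kN, M_A = 759/4 kN·m, R_B = 1065/8 kN, M_B = -969/4 kN·m

R_A = 663/8 kN, M_A = 759/4 kN·m, R_B = 1065/8 kN, M_B = -969/4 kN·m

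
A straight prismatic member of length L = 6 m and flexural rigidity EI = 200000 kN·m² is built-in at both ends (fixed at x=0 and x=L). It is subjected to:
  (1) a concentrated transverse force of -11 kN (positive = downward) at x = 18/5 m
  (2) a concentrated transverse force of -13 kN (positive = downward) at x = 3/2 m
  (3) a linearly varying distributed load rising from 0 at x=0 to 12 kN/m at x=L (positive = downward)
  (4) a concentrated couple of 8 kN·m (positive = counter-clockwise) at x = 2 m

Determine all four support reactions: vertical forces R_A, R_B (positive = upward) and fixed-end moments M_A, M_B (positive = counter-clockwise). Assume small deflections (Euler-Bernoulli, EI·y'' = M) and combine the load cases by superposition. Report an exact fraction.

R_A = -81467/36000 kN, M_A = -11619/4000 kN·m, R_B = 513467/36000 kN, M_B = -69277/12000 kN·m

Load 1 — point force P=-11 kN at a=18/5 m (b=L-a=12/5):
  R_A = Pb²(3a+b)/L³ = (-11)·(12/5)²·(3·(18/5)+(12/5))/6³ = -484/125 kN
  M_A = Pab²/L² = (-11)·(18/5)·(12/5)²/6² = -792/125 kN·m
  R_B = Pa²(a+3b)/L³ = (-11)·(18/5)²·((18/5)+3·(12/5))/6³ = -891/125 kN
  M_B = -Pa²b/L² = -(-11)·(18/5)²·(12/5)/6² = 1188/125 kN·m
Load 2 — point force P=-13 kN at a=3/2 m (b=L-a=9/2):
  R_A = Pb²(3a+b)/L³ = (-13)·(9/2)²·(3·(3/2)+(9/2))/6³ = -351/32 kN
  M_A = Pab²/L² = (-13)·(3/2)·(9/2)²/6² = -351/32 kN·m
  R_B = Pa²(a+3b)/L³ = (-13)·(3/2)²·((3/2)+3·(9/2))/6³ = -65/32 kN
  M_B = -Pa²b/L² = -(-13)·(3/2)²·(9/2)/6² = 117/32 kN·m
Load 3 — triangular load w₀=12 kN/m (0→w₀ over full span):
  R_A = 3w₀L/20 = 3·12·6/20 = 54/5 kN
  M_A = w₀L²/30 = 12·6²/30 = 72/5 kN·m
  R_B = 7w₀L/20 = 7·12·6/20 = 126/5 kN
  M_B = -w₀L²/20 = -12·6²/20 = -108/5 kN·m
Load 4 — applied couple M₀=8 kN·m at a=2 m (b=L-a=4):
  R_A = 6M₀ab/L³ = 6·8·2·4/6³ = 16/9 kN
  M_A = M₀b(2a-b)/L² = 8·4·(2·2-4)/6² = 0 kN·m
  R_B = -6M₀ab/L³ = -6·8·2·4/6³ = -16/9 kN
  M_B = M₀a(2b-a)/L² = 8·2·(2·4-2)/6² = 8/3 kN·m
Superposition: R_A = -81467/36000 kN, M_A = -11619/4000 kN·m, R_B = 513467/36000 kN, M_B = -69277/12000 kN·m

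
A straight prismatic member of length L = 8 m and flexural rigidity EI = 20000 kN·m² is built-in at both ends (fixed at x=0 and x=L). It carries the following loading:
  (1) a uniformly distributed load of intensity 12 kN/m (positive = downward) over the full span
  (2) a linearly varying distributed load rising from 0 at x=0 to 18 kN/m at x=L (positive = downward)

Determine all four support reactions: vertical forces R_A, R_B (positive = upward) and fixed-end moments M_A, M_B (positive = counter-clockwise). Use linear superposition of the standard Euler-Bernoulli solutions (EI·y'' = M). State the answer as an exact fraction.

Load 1 — uniform load w=12 kN/m over full span:
  R_A = wL/2 = 12·8/2 = 48 kN
  M_A = wL²/12 = 12·8²/12 = 64 kN·m
  R_B = wL/2 = 12·8/2 = 48 kN
  M_B = -wL²/12 = -12·8²/12 = -64 kN·m
Load 2 — triangular load w₀=18 kN/m (0→w₀ over full span):
  R_A = 3w₀L/20 = 3·18·8/20 = 108/5 kN
  M_A = w₀L²/30 = 18·8²/30 = 192/5 kN·m
  R_B = 7w₀L/20 = 7·18·8/20 = 252/5 kN
  M_B = -w₀L²/20 = -18·8²/20 = -288/5 kN·m
Superposition: R_A = 348/5 kN, M_A = 512/5 kN·m, R_B = 492/5 kN, M_B = -608/5 kN·m

R_A = 348/5 kN, M_A = 512/5 kN·m, R_B = 492/5 kN, M_B = -608/5 kN·m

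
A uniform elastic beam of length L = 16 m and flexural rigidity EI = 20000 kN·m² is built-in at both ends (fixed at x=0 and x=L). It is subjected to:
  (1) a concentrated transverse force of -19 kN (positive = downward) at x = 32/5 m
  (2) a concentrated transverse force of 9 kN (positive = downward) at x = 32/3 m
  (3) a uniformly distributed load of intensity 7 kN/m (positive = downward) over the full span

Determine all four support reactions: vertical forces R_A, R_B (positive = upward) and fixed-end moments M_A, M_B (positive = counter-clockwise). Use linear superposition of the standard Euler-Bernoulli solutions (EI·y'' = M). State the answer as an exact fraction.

Load 1 — point force P=-19 kN at a=32/5 m (b=L-a=48/5):
  R_A = Pb²(3a+b)/L³ = (-19)·(48/5)²·(3·(32/5)+(48/5))/16³ = -1539/125 kN
  M_A = Pab²/L² = (-19)·(32/5)·(48/5)²/16² = -5472/125 kN·m
  R_B = Pa²(a+3b)/L³ = (-19)·(32/5)²·((32/5)+3·(48/5))/16³ = -836/125 kN
  M_B = -Pa²b/L² = -(-19)·(32/5)²·(48/5)/16² = 3648/125 kN·m
Load 2 — point force P=9 kN at a=32/3 m (b=L-a=16/3):
  R_A = Pb²(3a+b)/L³ = 9·(16/3)²·(3·(32/3)+(16/3))/16³ = 7/3 kN
  M_A = Pab²/L² = 9·(32/3)·(16/3)²/16² = 32/3 kN·m
  R_B = Pa²(a+3b)/L³ = 9·(32/3)²·((32/3)+3·(16/3))/16³ = 20/3 kN
  M_B = -Pa²b/L² = -9·(32/3)²·(16/3)/16² = -64/3 kN·m
Load 3 — uniform load w=7 kN/m over full span:
  R_A = wL/2 = 7·16/2 = 56 kN
  M_A = wL²/12 = 7·16²/12 = 448/3 kN·m
  R_B = wL/2 = 7·16/2 = 56 kN
  M_B = -wL²/12 = -7·16²/12 = -448/3 kN·m
Superposition: R_A = 17258/375 kN, M_A = 14528/125 kN·m, R_B = 20992/375 kN, M_B = -53056/375 kN·m

R_A = 17258/375 kN, M_A = 14528/125 kN·m, R_B = 20992/375 kN, M_B = -53056/375 kN·m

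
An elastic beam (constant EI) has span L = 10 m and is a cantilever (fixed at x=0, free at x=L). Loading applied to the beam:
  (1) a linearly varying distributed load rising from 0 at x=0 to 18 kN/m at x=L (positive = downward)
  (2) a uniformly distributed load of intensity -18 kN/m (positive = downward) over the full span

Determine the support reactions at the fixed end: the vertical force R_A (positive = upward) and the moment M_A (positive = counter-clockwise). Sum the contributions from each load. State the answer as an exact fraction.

Load 1 — triangular load w₀=18 kN/m (0→w₀ over full span):
  R_A = w₀L/2 = 18·10/2 = 90 kN
  M_A = w₀L²/3 = 18·10²/3 = 600 kN·m
Load 2 — uniform load w=-18 kN/m over full span:
  R_A = wL = (-18)·10 = -180 kN
  M_A = wL²/2 = (-18)·10²/2 = -900 kN·m
Superposition: R_A = -90 kN, M_A = -300 kN·m

R_A = -90 kN, M_A = -300 kN·m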